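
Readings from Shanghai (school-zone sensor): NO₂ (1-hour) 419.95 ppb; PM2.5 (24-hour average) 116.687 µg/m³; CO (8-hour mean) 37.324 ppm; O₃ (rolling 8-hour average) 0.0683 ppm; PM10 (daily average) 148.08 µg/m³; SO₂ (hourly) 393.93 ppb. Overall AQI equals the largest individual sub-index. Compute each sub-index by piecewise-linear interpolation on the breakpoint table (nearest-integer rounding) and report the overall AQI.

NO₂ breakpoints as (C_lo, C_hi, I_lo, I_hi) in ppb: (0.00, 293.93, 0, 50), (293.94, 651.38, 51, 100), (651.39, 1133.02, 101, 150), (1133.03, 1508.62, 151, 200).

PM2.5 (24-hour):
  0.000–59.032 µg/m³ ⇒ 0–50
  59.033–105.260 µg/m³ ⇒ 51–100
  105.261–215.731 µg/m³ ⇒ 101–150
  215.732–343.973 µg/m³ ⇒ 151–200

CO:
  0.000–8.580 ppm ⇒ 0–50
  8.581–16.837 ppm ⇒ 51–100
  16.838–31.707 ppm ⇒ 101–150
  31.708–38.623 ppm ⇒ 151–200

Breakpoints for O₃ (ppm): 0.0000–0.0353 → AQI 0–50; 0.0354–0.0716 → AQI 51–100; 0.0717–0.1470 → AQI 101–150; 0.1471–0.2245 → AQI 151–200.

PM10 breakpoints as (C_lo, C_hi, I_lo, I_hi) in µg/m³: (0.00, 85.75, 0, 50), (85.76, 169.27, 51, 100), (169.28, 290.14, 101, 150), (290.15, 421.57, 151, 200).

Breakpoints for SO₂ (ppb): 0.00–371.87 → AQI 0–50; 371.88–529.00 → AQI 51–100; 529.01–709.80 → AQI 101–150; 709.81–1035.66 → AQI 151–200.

191

NO₂: 419.95 lies in 293.94–651.38, so I_lo=51, I_hi=100, C_lo=293.94, C_hi=651.38.
(100−51)/(651.38−293.94) × (419.95−293.94) + 51 = 49/357.44 × 126.01 + 51 ≈ 68.27 → 68.
PM2.5: 116.687 ∈ [105.261, 215.731] ↔ index [101, 150].
101 + (116.687−105.261)·(150−101)/(215.731−105.261) = 101 + 11.426·49/110.470 ≈ 106.07, so AQI = 106.
CO 37.324: bracket 31.708–38.623 → index 151–200; slope 49/6.915, offset 5.616.
AQI = 151 + 49/6.915·5.616 ≈ 190.80 ⇒ 191.
O₃ 0.0683: bracket 0.0354–0.0716 → index 51–100; slope 49/0.0362, offset 0.0329.
AQI = 51 + 49/0.0362·0.0329 ≈ 95.53 ⇒ 96.
PM10: 148.08 ∈ [85.76, 169.27] ↔ index [51, 100].
51 + (148.08−85.76)·(100−51)/(169.27−85.76) = 51 + 62.32·49/83.51 ≈ 87.57, so AQI = 88.
SO₂ 393.93: bracket 371.88–529.00 → index 51–100; slope 49/157.12, offset 22.05.
AQI = 51 + 49/157.12·22.05 ≈ 57.88 ⇒ 58.
Sub-indices: NO₂→68, PM2.5→106, CO→191, O₃→96, PM10→88, SO₂→58. Overall AQI = max = 191; dominant pollutant is CO.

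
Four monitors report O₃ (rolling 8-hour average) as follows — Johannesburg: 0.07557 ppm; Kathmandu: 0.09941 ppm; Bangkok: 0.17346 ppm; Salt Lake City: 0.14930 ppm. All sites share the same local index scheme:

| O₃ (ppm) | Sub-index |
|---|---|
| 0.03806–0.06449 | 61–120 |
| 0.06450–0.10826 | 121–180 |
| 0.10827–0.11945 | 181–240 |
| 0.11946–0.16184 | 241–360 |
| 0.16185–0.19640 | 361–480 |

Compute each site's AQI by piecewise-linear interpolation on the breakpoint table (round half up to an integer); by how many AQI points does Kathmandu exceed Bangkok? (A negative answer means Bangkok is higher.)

Johannesburg: 0.07557 ∈ [0.06450, 0.10826] ↔ index [121, 180].
121 + (0.07557−0.06450)·(180−121)/(0.10826−0.06450) = 121 + 0.01107·59/0.04376 ≈ 135.93, so AQI = 136.
Kathmandu: 0.09941 lies in 0.06450–0.10826, so I_lo=121, I_hi=180, C_lo=0.06450, C_hi=0.10826.
(180−121)/(0.10826−0.06450) × (0.09941−0.06450) + 121 = 59/0.04376 × 0.03491 + 121 ≈ 168.07 → 168.
Bangkok 0.17346: bracket 0.16185–0.19640 → index 361–480; slope 119/0.03455, offset 0.01161.
AQI = 361 + 119/0.03455·0.01161 ≈ 400.99 ⇒ 401.
Salt Lake City 0.14930: bracket 0.11946–0.16184 → index 241–360; slope 119/0.04238, offset 0.02984.
AQI = 241 + 119/0.04238·0.02984 ≈ 324.79 ⇒ 325.
AQIs: Johannesburg=136, Kathmandu=168, Bangkok=401, Salt Lake City=325. Kathmandu (168) − Bangkok (401) = -233.

-233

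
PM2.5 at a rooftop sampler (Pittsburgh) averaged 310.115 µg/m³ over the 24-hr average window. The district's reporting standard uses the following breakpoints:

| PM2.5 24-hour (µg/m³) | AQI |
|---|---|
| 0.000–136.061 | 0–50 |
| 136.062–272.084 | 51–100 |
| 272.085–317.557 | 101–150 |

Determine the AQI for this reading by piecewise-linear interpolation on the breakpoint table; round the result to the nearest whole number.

142

PM2.5: 310.115 lies in 272.085–317.557, so I_lo=101, I_hi=150, C_lo=272.085, C_hi=317.557.
(150−101)/(317.557−272.085) × (310.115−272.085) + 101 = 49/45.472 × 38.030 + 101 ≈ 141.98 → 142.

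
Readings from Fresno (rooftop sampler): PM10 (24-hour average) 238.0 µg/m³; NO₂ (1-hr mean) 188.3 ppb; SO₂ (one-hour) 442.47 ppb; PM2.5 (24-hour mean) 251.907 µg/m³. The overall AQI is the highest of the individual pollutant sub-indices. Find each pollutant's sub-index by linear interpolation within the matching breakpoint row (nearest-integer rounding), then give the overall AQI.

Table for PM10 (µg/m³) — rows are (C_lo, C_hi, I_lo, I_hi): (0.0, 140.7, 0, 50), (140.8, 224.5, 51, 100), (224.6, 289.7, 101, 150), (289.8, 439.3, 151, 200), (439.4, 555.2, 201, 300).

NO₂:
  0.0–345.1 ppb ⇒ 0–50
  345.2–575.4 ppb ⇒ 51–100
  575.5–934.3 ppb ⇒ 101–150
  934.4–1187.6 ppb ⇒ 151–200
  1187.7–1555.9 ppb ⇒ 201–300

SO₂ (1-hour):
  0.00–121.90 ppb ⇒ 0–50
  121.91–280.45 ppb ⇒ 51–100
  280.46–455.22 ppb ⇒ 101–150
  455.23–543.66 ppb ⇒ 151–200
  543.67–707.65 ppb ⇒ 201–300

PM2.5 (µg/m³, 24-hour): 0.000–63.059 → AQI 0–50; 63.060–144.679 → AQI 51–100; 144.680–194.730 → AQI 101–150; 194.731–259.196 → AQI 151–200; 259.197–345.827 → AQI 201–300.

194

PM10: row 224.6–289.7 (AQI 101–150). (150−101)·(238.0−224.6)/(289.7−224.6) + 101 = 49·13.4/65.1 + 101 ≈ 111.09 → 111.
NO₂: row 0.0–345.1 (AQI 0–50). (50−0)·(188.3−0.0)/(345.1−0.0) + 0 = 50·188.3/345.1 + 0 ≈ 27.28 → 27.
SO₂: 442.47 lies in 280.46–455.22, so I_lo=101, I_hi=150, C_lo=280.46, C_hi=455.22.
(150−101)/(455.22−280.46) × (442.47−280.46) + 101 = 49/174.76 × 162.01 + 101 ≈ 146.43 → 146.
PM2.5: row 194.731–259.196 (AQI 151–200). (200−151)·(251.907−194.731)/(259.196−194.731) + 151 = 49·57.176/64.465 + 151 ≈ 194.46 → 194.
Sub-indices: PM10→111, NO₂→27, SO₂→146, PM2.5→194. Overall AQI = max = 194; dominant pollutant is PM2.5.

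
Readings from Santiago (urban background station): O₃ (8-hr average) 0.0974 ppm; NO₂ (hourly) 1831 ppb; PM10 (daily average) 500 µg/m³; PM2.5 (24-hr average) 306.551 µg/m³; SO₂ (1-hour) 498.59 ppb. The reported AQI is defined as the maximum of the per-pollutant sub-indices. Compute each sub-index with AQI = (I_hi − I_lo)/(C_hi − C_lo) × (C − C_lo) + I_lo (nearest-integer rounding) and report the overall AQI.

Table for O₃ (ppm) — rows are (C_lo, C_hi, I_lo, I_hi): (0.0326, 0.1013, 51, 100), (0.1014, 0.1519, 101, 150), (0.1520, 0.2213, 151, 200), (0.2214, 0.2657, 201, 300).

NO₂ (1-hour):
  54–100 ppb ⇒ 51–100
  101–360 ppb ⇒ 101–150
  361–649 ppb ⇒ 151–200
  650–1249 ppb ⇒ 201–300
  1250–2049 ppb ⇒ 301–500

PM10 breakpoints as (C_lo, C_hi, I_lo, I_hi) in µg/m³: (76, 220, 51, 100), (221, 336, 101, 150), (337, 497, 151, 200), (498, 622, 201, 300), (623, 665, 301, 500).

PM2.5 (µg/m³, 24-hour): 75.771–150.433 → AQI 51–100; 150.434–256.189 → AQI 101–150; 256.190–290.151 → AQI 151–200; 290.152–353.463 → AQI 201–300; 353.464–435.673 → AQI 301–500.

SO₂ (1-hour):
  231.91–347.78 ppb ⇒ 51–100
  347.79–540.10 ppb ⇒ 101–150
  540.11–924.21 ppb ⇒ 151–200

O₃: 0.0974 ∈ [0.0326, 0.1013] ↔ index [51, 100].
51 + (0.0974−0.0326)·(100−51)/(0.1013−0.0326) = 51 + 0.0648·49/0.0687 ≈ 97.22, so AQI = 97.
NO₂ 1831: bracket 1250–2049 → index 301–500; slope 199/799, offset 581.
AQI = 301 + 199/799·581 ≈ 445.70 ⇒ 446.
PM10: 500 ∈ [498, 622] ↔ index [201, 300].
201 + (500−498)·(300−201)/(622−498) = 201 + 2·99/124 ≈ 202.60, so AQI = 203.
PM2.5: 306.551 ∈ [290.152, 353.463] ↔ index [201, 300].
201 + (306.551−290.152)·(300−201)/(353.463−290.152) = 201 + 16.399·99/63.311 ≈ 226.64, so AQI = 227.
SO₂ 498.59: bracket 347.79–540.10 → index 101–150; slope 49/192.31, offset 150.80.
AQI = 101 + 49/192.31·150.80 ≈ 139.42 ⇒ 139.
Sub-indices: O₃→97, NO₂→446, PM10→203, PM2.5→227, SO₂→139. Overall AQI = max = 446; dominant pollutant is NO₂.
AQI 446: Hazardous.

446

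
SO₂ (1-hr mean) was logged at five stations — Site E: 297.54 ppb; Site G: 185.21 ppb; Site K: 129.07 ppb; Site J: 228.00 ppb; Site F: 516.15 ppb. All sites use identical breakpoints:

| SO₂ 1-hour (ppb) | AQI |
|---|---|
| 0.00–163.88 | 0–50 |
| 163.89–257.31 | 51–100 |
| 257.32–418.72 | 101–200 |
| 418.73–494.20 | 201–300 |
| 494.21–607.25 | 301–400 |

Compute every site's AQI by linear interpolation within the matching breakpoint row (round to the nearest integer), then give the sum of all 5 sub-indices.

Site E 297.54: bracket 257.32–418.72 → index 101–200; slope 99/161.40, offset 40.22.
AQI = 101 + 99/161.40·40.22 ≈ 125.67 ⇒ 126.
Site G: 185.21 lies in 163.89–257.31, so I_lo=51, I_hi=100, C_lo=163.89, C_hi=257.31.
(100−51)/(257.31−163.89) × (185.21−163.89) + 51 = 49/93.42 × 21.32 + 51 ≈ 62.18 → 62.
Site K: 129.07 ∈ [0.00, 163.88] ↔ index [0, 50].
0 + (129.07−0.00)·(50−0)/(163.88−0.00) = 0 + 129.07·50/163.88 ≈ 39.38, so AQI = 39.
Site J: row 163.89–257.31 (AQI 51–100). (100−51)·(228.00−163.89)/(257.31−163.89) + 51 = 49·64.11/93.42 + 51 ≈ 84.63 → 85.
Site F: 516.15 lies in 494.21–607.25, so I_lo=301, I_hi=400, C_lo=494.21, C_hi=607.25.
(400−301)/(607.25−494.21) × (516.15−494.21) + 301 = 99/113.04 × 21.94 + 301 ≈ 320.21 → 320.
AQIs: Site E=126, Site G=62, Site K=39, Site J=85, Site F=320. Sum = 126 + 62 + 39 + 85 + 320 = 632.

632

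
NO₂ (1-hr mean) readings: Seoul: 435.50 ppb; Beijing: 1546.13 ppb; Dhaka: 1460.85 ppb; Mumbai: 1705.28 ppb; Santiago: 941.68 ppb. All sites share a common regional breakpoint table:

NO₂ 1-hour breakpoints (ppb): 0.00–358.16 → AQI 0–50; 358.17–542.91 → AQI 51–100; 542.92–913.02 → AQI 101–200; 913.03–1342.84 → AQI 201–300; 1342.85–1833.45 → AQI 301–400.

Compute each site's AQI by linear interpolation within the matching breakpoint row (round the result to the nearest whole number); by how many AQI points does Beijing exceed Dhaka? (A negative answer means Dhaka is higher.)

17

Seoul: 435.50 lies in 358.17–542.91, so I_lo=51, I_hi=100, C_lo=358.17, C_hi=542.91.
(100−51)/(542.91−358.17) × (435.50−358.17) + 51 = 49/184.74 × 77.33 + 51 ≈ 71.51 → 72.
Beijing: row 1342.85–1833.45 (AQI 301–400). (400−301)·(1546.13−1342.85)/(1833.45−1342.85) + 301 = 99·203.28/490.60 + 301 ≈ 342.02 → 342.
Dhaka: 1460.85 lies in 1342.85–1833.45, so I_lo=301, I_hi=400, C_lo=1342.85, C_hi=1833.45.
(400−301)/(1833.45−1342.85) × (1460.85−1342.85) + 301 = 99/490.60 × 118.00 + 301 ≈ 324.81 → 325.
Mumbai: 1705.28 ∈ [1342.85, 1833.45] ↔ index [301, 400].
301 + (1705.28−1342.85)·(400−301)/(1833.45−1342.85) = 301 + 362.43·99/490.60 ≈ 374.14, so AQI = 374.
Santiago 941.68: bracket 913.03–1342.84 → index 201–300; slope 99/429.81, offset 28.65.
AQI = 201 + 99/429.81·28.65 ≈ 207.60 ⇒ 208.
AQIs: Seoul=72, Beijing=342, Dhaka=325, Mumbai=374, Santiago=208. Beijing (342) − Dhaka (325) = 17.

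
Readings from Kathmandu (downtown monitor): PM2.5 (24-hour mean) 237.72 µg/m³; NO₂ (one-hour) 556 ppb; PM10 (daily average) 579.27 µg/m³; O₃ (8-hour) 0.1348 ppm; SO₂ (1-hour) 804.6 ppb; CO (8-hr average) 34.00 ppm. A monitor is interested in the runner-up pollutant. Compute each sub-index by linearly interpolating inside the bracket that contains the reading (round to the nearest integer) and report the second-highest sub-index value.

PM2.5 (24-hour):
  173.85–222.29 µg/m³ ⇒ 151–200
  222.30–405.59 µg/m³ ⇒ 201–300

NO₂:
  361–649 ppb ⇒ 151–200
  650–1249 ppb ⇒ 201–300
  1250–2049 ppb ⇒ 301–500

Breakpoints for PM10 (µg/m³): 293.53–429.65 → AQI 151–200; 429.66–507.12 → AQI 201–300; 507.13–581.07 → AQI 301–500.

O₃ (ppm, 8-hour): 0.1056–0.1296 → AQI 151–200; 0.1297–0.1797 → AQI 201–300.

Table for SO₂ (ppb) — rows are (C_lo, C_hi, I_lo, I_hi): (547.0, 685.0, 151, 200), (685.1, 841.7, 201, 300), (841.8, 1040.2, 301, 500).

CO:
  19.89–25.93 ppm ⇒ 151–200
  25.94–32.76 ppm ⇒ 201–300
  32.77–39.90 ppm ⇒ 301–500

PM2.5: 237.72 ∈ [222.30, 405.59] ↔ index [201, 300].
201 + (237.72−222.30)·(300−201)/(405.59−222.30) = 201 + 15.42·99/183.29 ≈ 209.33, so AQI = 209.
NO₂: row 361–649 (AQI 151–200). (200−151)·(556−361)/(649−361) + 151 = 49·195/288 + 151 ≈ 184.18 → 184.
PM10 579.27: bracket 507.13–581.07 → index 301–500; slope 199/73.94, offset 72.14.
AQI = 301 + 199/73.94·72.14 ≈ 495.16 ⇒ 495.
O₃: 0.1348 ∈ [0.1297, 0.1797] ↔ index [201, 300].
201 + (0.1348−0.1297)·(300−201)/(0.1797−0.1297) = 201 + 0.0051·99/0.0500 ≈ 211.10, so AQI = 211.
SO₂: 804.6 lies in 685.1–841.7, so I_lo=201, I_hi=300, C_lo=685.1, C_hi=841.7.
(300−201)/(841.7−685.1) × (804.6−685.1) + 201 = 99/156.6 × 119.5 + 201 ≈ 276.55 → 277.
CO: 34.00 lies in 32.77–39.90, so I_lo=301, I_hi=500, C_lo=32.77, C_hi=39.90.
(500−301)/(39.90−32.77) × (34.00−32.77) + 301 = 199/7.13 × 1.23 + 301 ≈ 335.33 → 335.
Sub-indices: PM2.5→209, NO₂→184, PM10→495, O₃→211, SO₂→277, CO→335. Ranked high→low: 495, 335, 277, 211, 209, 184. Second-highest sub-index = 335.

335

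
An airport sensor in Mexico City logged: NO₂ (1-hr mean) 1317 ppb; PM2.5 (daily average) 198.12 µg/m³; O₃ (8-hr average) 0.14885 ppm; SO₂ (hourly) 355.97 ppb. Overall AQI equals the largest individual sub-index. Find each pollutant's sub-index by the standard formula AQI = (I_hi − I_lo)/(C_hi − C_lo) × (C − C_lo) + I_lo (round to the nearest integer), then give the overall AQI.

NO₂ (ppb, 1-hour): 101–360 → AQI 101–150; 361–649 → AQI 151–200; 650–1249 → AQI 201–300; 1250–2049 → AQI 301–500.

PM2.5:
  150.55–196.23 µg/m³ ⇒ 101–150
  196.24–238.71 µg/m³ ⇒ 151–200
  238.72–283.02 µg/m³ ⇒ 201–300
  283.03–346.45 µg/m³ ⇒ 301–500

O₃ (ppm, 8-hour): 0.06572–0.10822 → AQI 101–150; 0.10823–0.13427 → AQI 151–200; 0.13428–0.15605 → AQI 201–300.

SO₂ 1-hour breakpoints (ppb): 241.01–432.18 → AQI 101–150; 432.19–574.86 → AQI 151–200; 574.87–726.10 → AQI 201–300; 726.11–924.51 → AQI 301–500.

NO₂: row 1250–2049 (AQI 301–500). (500−301)·(1317−1250)/(2049−1250) + 301 = 199·67/799 + 301 ≈ 317.69 → 318.
PM2.5 198.12: bracket 196.24–238.71 → index 151–200; slope 49/42.47, offset 1.88.
AQI = 151 + 49/42.47·1.88 ≈ 153.17 ⇒ 153.
O₃ 0.14885: bracket 0.13428–0.15605 → index 201–300; slope 99/0.02177, offset 0.01457.
AQI = 201 + 99/0.02177·0.01457 ≈ 267.26 ⇒ 267.
SO₂: row 241.01–432.18 (AQI 101–150). (150−101)·(355.97−241.01)/(432.18−241.01) + 101 = 49·114.96/191.17 + 101 ≈ 130.47 → 130.
Sub-indices: NO₂→318, PM2.5→153, O₃→267, SO₂→130. Overall AQI = max = 318; dominant pollutant is NO₂.
AQI 318: Hazardous.

318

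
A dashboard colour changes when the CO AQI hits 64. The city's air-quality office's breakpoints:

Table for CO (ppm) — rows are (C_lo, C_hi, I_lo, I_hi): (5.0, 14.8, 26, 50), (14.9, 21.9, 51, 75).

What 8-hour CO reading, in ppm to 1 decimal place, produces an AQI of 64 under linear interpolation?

18.7

AQI 64 lies in the 51–75 band, which corresponds to 14.9–21.9 ppm.
C = 14.9 + (64−51)×(21.9−14.9)/(75−51) = 14.9 + 13×7.0/24 ≈ 18.692 ppm → 18.7 ppm to 1 dp.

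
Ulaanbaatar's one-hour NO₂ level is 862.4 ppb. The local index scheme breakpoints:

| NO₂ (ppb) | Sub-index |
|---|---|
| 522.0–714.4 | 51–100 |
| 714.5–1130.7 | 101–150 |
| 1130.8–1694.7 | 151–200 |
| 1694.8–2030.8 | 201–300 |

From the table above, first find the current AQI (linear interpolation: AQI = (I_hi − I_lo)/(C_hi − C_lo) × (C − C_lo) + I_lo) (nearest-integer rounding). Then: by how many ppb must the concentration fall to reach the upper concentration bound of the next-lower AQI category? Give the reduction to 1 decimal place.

NO₂ 862.4: bracket 714.5–1130.7 → index 101–150; slope 49/416.2, offset 147.9.
AQI = 101 + 49/416.2·147.9 ≈ 118.41 ⇒ 118.
Current AQI 118 is in the Unhealthy for Sensitive Groups range (101–150). The next-lower category tops out at AQI 100, whose upper concentration bound is 714.4 ppb.
Reduction needed = 862.4 − 714.4 = 148.0 ppb.

148.0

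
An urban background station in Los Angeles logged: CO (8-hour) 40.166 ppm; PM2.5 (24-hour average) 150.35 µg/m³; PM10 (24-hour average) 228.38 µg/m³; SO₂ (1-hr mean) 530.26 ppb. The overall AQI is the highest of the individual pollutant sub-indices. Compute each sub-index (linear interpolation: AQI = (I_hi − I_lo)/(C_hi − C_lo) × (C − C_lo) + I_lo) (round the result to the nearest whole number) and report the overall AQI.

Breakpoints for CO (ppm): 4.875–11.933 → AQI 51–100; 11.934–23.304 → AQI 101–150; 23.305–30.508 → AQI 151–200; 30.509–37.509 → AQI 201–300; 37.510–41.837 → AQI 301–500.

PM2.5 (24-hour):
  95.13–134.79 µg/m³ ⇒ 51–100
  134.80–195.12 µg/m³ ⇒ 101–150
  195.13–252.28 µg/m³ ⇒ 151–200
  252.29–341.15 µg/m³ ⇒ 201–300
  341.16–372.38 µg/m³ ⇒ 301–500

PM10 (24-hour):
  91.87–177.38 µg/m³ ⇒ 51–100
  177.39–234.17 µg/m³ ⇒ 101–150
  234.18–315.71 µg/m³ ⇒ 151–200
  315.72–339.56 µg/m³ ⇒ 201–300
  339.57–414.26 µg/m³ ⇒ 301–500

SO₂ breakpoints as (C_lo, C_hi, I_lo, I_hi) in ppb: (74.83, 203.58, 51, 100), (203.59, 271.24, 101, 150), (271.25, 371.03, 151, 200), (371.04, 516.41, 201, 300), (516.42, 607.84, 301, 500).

423

CO: 40.166 lies in 37.510–41.837, so I_lo=301, I_hi=500, C_lo=37.510, C_hi=41.837.
(500−301)/(41.837−37.510) × (40.166−37.510) + 301 = 199/4.327 × 2.656 + 301 ≈ 423.15 → 423.
PM2.5: row 134.80–195.12 (AQI 101–150). (150−101)·(150.35−134.80)/(195.12−134.80) + 101 = 49·15.55/60.32 + 101 ≈ 113.63 → 114.
PM10 228.38: bracket 177.39–234.17 → index 101–150; slope 49/56.78, offset 50.99.
AQI = 101 + 49/56.78·50.99 ≈ 145.00 ⇒ 145.
SO₂ 530.26: bracket 516.42–607.84 → index 301–500; slope 199/91.42, offset 13.84.
AQI = 301 + 199/91.42·13.84 ≈ 331.13 ⇒ 331.
Sub-indices: CO→423, PM2.5→114, PM10→145, SO₂→331. Overall AQI = max = 423; dominant pollutant is CO.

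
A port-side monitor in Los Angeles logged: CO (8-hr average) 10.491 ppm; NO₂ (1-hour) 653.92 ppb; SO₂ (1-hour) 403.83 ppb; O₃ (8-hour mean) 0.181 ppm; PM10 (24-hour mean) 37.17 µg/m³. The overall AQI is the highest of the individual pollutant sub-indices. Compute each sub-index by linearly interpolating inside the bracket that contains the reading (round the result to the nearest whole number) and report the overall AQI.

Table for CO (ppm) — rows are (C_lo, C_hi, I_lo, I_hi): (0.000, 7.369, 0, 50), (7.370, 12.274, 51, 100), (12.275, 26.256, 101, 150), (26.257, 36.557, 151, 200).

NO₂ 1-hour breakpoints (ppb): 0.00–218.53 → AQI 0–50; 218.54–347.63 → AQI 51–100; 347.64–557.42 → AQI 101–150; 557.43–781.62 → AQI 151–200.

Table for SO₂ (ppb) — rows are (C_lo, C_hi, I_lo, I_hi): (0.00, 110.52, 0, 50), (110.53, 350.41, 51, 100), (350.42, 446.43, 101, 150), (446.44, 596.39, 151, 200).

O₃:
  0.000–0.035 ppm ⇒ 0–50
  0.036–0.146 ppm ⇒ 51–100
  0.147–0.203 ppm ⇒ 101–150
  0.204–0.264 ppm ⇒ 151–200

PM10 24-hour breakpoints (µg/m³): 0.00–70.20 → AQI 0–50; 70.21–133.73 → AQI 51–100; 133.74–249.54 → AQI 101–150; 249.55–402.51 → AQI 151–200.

CO: 10.491 ∈ [7.370, 12.274] ↔ index [51, 100].
51 + (10.491−7.370)·(100−51)/(12.274−7.370) = 51 + 3.121·49/4.904 ≈ 82.18, so AQI = 82.
NO₂ 653.92: bracket 557.43–781.62 → index 151–200; slope 49/224.19, offset 96.49.
AQI = 151 + 49/224.19·96.49 ≈ 172.09 ⇒ 172.
SO₂: 403.83 ∈ [350.42, 446.43] ↔ index [101, 150].
101 + (403.83−350.42)·(150−101)/(446.43−350.42) = 101 + 53.41·49/96.01 ≈ 128.26, so AQI = 128.
O₃ 0.181: bracket 0.147–0.203 → index 101–150; slope 49/0.056, offset 0.034.
AQI = 101 + 49/0.056·0.034 ≈ 130.75 ⇒ 131.
PM10: 37.17 lies in 0.00–70.20, so I_lo=0, I_hi=50, C_lo=0.00, C_hi=70.20.
(50−0)/(70.20−0.00) × (37.17−0.00) + 0 = 50/70.20 × 37.17 + 0 ≈ 26.47 → 26.
Sub-indices: CO→82, NO₂→172, SO₂→128, O₃→131, PM10→26. Overall AQI = max = 172; dominant pollutant is NO₂.
AQI 172: Unhealthy.

172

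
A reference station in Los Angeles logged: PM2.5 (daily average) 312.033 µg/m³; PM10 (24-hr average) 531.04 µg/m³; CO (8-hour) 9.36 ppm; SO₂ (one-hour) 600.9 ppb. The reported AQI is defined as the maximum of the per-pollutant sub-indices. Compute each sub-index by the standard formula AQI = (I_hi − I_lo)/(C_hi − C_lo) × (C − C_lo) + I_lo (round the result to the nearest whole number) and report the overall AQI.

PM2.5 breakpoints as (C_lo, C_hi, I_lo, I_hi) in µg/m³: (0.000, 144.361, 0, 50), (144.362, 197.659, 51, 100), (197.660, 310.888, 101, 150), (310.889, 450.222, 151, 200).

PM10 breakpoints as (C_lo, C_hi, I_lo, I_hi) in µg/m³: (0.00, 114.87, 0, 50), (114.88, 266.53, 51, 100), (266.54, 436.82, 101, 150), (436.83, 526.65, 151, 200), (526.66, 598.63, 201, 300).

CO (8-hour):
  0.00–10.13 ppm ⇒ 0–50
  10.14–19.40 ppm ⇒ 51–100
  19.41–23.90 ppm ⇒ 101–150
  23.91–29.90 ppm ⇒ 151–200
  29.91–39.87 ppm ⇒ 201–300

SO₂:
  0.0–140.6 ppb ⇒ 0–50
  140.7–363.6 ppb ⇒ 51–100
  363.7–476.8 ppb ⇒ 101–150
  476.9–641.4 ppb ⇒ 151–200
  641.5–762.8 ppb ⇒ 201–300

PM2.5: row 310.889–450.222 (AQI 151–200). (200−151)·(312.033−310.889)/(450.222−310.889) + 151 = 49·1.144/139.333 + 151 ≈ 151.40 → 151.
PM10: 531.04 ∈ [526.66, 598.63] ↔ index [201, 300].
201 + (531.04−526.66)·(300−201)/(598.63−526.66) = 201 + 4.38·99/71.97 ≈ 207.03, so AQI = 207.
CO 9.36: bracket 0.00–10.13 → index 0–50; slope 50/10.13, offset 9.36.
AQI = 0 + 50/10.13·9.36 ≈ 46.20 ⇒ 46.
SO₂: 600.9 lies in 476.9–641.4, so I_lo=151, I_hi=200, C_lo=476.9, C_hi=641.4.
(200−151)/(641.4−476.9) × (600.9−476.9) + 151 = 49/164.5 × 124.0 + 151 ≈ 187.94 → 188.
Sub-indices: PM2.5→151, PM10→207, CO→46, SO₂→188. Overall AQI = max = 207; dominant pollutant is PM10.
AQI 207: Very Unhealthy.

207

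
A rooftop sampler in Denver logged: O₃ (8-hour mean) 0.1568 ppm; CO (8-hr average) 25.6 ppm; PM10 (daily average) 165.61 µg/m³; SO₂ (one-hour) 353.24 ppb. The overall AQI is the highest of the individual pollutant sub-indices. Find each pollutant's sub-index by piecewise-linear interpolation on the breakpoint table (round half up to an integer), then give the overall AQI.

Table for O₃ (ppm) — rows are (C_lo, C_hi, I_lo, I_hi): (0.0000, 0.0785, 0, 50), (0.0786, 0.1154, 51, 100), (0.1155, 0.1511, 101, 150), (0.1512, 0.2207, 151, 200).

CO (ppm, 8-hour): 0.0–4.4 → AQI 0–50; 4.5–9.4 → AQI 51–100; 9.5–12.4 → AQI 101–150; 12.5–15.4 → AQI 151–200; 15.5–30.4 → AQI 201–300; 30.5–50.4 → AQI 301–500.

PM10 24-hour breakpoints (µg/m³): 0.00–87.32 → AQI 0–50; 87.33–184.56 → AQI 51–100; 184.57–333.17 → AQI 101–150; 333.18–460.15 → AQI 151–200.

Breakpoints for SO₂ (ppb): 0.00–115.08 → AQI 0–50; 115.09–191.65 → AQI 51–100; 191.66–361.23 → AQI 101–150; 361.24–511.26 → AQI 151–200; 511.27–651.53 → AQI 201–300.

O₃: row 0.1512–0.2207 (AQI 151–200). (200−151)·(0.1568−0.1512)/(0.2207−0.1512) + 151 = 49·0.0056/0.0695 + 151 ≈ 154.95 → 155.
CO 25.6: bracket 15.5–30.4 → index 201–300; slope 99/14.9, offset 10.1.
AQI = 201 + 99/14.9·10.1 ≈ 268.11 ⇒ 268.
PM10: 165.61 ∈ [87.33, 184.56] ↔ index [51, 100].
51 + (165.61−87.33)·(100−51)/(184.56−87.33) = 51 + 78.28·49/97.23 ≈ 90.45, so AQI = 90.
SO₂: 353.24 lies in 191.66–361.23, so I_lo=101, I_hi=150, C_lo=191.66, C_hi=361.23.
(150−101)/(361.23−191.66) × (353.24−191.66) + 101 = 49/169.57 × 161.58 + 101 ≈ 147.69 → 148.
Sub-indices: O₃→155, CO→268, PM10→90, SO₂→148. Overall AQI = max = 268; dominant pollutant is CO.
AQI 268: Very Unhealthy.

268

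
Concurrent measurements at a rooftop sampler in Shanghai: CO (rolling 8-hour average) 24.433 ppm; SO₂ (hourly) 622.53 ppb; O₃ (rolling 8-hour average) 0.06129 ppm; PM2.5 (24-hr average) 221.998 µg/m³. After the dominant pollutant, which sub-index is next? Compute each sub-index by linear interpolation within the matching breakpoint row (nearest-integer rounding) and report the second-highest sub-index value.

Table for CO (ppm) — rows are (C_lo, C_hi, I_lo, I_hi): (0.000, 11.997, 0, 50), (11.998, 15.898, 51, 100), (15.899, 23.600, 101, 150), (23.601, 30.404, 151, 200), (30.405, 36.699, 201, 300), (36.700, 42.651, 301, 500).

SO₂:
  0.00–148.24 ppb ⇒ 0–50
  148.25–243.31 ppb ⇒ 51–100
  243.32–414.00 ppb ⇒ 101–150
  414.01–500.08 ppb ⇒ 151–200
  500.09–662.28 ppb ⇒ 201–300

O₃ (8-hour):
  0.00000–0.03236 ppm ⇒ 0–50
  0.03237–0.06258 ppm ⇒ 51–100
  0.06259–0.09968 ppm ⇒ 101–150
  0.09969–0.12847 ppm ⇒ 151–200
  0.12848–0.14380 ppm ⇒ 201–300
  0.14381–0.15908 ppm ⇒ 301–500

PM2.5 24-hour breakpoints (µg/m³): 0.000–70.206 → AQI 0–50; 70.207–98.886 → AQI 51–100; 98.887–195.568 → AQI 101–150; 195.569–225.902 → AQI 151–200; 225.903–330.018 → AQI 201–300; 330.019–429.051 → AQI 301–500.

194

CO 24.433: bracket 23.601–30.404 → index 151–200; slope 49/6.803, offset 0.832.
AQI = 151 + 49/6.803·0.832 ≈ 156.99 ⇒ 157.
SO₂: 622.53 lies in 500.09–662.28, so I_lo=201, I_hi=300, C_lo=500.09, C_hi=662.28.
(300−201)/(662.28−500.09) × (622.53−500.09) + 201 = 99/162.19 × 122.44 + 201 ≈ 275.74 → 276.
O₃ 0.06129: bracket 0.03237–0.06258 → index 51–100; slope 49/0.03021, offset 0.02892.
AQI = 51 + 49/0.03021·0.02892 ≈ 97.91 ⇒ 98.
PM2.5: 221.998 ∈ [195.569, 225.902] ↔ index [151, 200].
151 + (221.998−195.569)·(200−151)/(225.902−195.569) = 151 + 26.429·49/30.333 ≈ 193.69, so AQI = 194.
Sub-indices: CO→157, SO₂→276, O₃→98, PM2.5→194. Ranked high→low: 276, 194, 157, 98. Second-highest sub-index = 194.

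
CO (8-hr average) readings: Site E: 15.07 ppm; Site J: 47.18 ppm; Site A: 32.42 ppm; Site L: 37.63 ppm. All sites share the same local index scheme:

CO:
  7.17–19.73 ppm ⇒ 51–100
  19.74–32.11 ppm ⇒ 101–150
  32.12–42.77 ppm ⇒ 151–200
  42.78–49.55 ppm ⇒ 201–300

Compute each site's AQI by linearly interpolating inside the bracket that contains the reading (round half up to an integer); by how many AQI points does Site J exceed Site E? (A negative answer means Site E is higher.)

183

Site E 15.07: bracket 7.17–19.73 → index 51–100; slope 49/12.56, offset 7.90.
AQI = 51 + 49/12.56·7.90 ≈ 81.82 ⇒ 82.
Site J: 47.18 lies in 42.78–49.55, so I_lo=201, I_hi=300, C_lo=42.78, C_hi=49.55.
(300−201)/(49.55−42.78) × (47.18−42.78) + 201 = 99/6.77 × 4.40 + 201 ≈ 265.34 → 265.
Site A 32.42: bracket 32.12–42.77 → index 151–200; slope 49/10.65, offset 0.30.
AQI = 151 + 49/10.65·0.30 ≈ 152.38 ⇒ 152.
Site L: 37.63 ∈ [32.12, 42.77] ↔ index [151, 200].
151 + (37.63−32.12)·(200−151)/(42.77−32.12) = 151 + 5.51·49/10.65 ≈ 176.35, so AQI = 176.
AQIs: Site E=82, Site J=265, Site A=152, Site L=176. Site J (265) − Site E (82) = 183.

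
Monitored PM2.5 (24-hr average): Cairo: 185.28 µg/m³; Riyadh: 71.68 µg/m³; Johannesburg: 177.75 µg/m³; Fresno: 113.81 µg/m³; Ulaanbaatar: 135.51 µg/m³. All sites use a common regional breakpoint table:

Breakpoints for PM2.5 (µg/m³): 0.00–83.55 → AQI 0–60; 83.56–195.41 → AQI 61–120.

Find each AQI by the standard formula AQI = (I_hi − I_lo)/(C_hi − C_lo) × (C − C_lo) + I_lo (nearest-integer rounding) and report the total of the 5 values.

442

Cairo 185.28: bracket 83.56–195.41 → index 61–120; slope 59/111.85, offset 101.72.
AQI = 61 + 59/111.85·101.72 ≈ 114.66 ⇒ 115.
Riyadh: 71.68 lies in 0.00–83.55, so I_lo=0, I_hi=60, C_lo=0.00, C_hi=83.55.
(60−0)/(83.55−0.00) × (71.68−0.00) + 0 = 60/83.55 × 71.68 + 0 ≈ 51.48 → 51.
Johannesburg: 177.75 lies in 83.56–195.41, so I_lo=61, I_hi=120, C_lo=83.56, C_hi=195.41.
(120−61)/(195.41−83.56) × (177.75−83.56) + 61 = 59/111.85 × 94.19 + 61 ≈ 110.68 → 111.
Fresno 113.81: bracket 83.56–195.41 → index 61–120; slope 59/111.85, offset 30.25.
AQI = 61 + 59/111.85·30.25 ≈ 76.96 ⇒ 77.
Ulaanbaatar: 135.51 lies in 83.56–195.41, so I_lo=61, I_hi=120, C_lo=83.56, C_hi=195.41.
(120−61)/(195.41−83.56) × (135.51−83.56) + 61 = 59/111.85 × 51.95 + 61 ≈ 88.40 → 88.
AQIs: Cairo=115, Riyadh=51, Johannesburg=111, Fresno=77, Ulaanbaatar=88. Sum = 115 + 51 + 111 + 77 + 88 = 442.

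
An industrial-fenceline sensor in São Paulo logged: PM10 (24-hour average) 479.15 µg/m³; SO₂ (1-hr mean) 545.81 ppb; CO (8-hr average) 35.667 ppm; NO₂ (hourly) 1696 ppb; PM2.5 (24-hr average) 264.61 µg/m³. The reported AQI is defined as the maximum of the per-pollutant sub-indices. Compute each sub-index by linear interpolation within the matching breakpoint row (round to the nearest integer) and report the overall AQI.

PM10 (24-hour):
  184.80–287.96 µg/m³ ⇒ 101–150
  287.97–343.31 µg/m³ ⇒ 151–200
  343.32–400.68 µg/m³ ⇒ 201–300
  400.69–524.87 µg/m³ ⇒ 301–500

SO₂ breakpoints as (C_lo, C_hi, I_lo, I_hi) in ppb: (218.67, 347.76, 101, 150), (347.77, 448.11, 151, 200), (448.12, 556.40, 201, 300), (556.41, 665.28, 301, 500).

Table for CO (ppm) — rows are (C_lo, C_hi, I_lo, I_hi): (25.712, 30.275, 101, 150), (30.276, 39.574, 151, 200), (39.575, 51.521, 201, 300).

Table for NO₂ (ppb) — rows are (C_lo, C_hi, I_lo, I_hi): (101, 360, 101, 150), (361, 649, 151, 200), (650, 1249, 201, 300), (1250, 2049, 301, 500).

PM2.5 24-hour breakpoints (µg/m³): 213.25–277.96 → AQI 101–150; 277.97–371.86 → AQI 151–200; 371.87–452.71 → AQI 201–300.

427

PM10 479.15: bracket 400.69–524.87 → index 301–500; slope 199/124.18, offset 78.46.
AQI = 301 + 199/124.18·78.46 ≈ 426.73 ⇒ 427.
SO₂: 545.81 lies in 448.12–556.40, so I_lo=201, I_hi=300, C_lo=448.12, C_hi=556.40.
(300−201)/(556.40−448.12) × (545.81−448.12) + 201 = 99/108.28 × 97.69 + 201 ≈ 290.32 → 290.
CO: 35.667 lies in 30.276–39.574, so I_lo=151, I_hi=200, C_lo=30.276, C_hi=39.574.
(200−151)/(39.574−30.276) × (35.667−30.276) + 151 = 49/9.298 × 5.391 + 151 ≈ 179.41 → 179.
NO₂: 1696 ∈ [1250, 2049] ↔ index [301, 500].
301 + (1696−1250)·(500−301)/(2049−1250) = 301 + 446·199/799 ≈ 412.08, so AQI = 412.
PM2.5: row 213.25–277.96 (AQI 101–150). (150−101)·(264.61−213.25)/(277.96−213.25) + 101 = 49·51.36/64.71 + 101 ≈ 139.89 → 140.
Sub-indices: PM10→427, SO₂→290, CO→179, NO₂→412, PM2.5→140. Overall AQI = max = 427; dominant pollutant is PM10.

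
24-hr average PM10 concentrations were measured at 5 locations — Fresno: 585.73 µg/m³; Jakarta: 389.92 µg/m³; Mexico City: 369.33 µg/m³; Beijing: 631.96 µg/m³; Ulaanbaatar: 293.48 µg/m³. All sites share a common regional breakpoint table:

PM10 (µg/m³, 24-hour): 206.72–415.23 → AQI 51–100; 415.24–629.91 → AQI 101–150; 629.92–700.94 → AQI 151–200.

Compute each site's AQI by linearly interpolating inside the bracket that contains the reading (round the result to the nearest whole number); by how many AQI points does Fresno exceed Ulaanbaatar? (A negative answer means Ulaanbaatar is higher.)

Fresno: row 415.24–629.91 (AQI 101–150). (150−101)·(585.73−415.24)/(629.91−415.24) + 101 = 49·170.49/214.67 + 101 ≈ 139.92 → 140.
Jakarta: row 206.72–415.23 (AQI 51–100). (100−51)·(389.92−206.72)/(415.23−206.72) + 51 = 49·183.20/208.51 + 51 ≈ 94.05 → 94.
Mexico City: 369.33 ∈ [206.72, 415.23] ↔ index [51, 100].
51 + (369.33−206.72)·(100−51)/(415.23−206.72) = 51 + 162.61·49/208.51 ≈ 89.21, so AQI = 89.
Beijing 631.96: bracket 629.92–700.94 → index 151–200; slope 49/71.02, offset 2.04.
AQI = 151 + 49/71.02·2.04 ≈ 152.41 ⇒ 152.
Ulaanbaatar: row 206.72–415.23 (AQI 51–100). (100−51)·(293.48−206.72)/(415.23−206.72) + 51 = 49·86.76/208.51 + 51 ≈ 71.39 → 71.
AQIs: Fresno=140, Jakarta=94, Mexico City=89, Beijing=152, Ulaanbaatar=71. Fresno (140) − Ulaanbaatar (71) = 69.

69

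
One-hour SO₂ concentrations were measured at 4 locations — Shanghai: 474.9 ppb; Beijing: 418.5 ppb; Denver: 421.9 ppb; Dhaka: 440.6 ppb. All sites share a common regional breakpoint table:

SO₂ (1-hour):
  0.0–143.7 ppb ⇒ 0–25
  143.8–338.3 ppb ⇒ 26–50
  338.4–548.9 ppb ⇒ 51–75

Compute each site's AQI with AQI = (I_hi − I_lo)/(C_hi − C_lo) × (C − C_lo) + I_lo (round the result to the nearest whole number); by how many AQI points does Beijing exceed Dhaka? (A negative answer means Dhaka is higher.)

Shanghai: row 338.4–548.9 (AQI 51–75). (75−51)·(474.9−338.4)/(548.9−338.4) + 51 = 24·136.5/210.5 + 51 ≈ 66.56 → 67.
Beijing: row 338.4–548.9 (AQI 51–75). (75−51)·(418.5−338.4)/(548.9−338.4) + 51 = 24·80.1/210.5 + 51 ≈ 60.13 → 60.
Denver: 421.9 ∈ [338.4, 548.9] ↔ index [51, 75].
51 + (421.9−338.4)·(75−51)/(548.9−338.4) = 51 + 83.5·24/210.5 ≈ 60.52, so AQI = 61.
Dhaka: row 338.4–548.9 (AQI 51–75). (75−51)·(440.6−338.4)/(548.9−338.4) + 51 = 24·102.2/210.5 + 51 ≈ 62.65 → 63.
AQIs: Shanghai=67, Beijing=60, Denver=61, Dhaka=63. Beijing (60) − Dhaka (63) = -3.

-3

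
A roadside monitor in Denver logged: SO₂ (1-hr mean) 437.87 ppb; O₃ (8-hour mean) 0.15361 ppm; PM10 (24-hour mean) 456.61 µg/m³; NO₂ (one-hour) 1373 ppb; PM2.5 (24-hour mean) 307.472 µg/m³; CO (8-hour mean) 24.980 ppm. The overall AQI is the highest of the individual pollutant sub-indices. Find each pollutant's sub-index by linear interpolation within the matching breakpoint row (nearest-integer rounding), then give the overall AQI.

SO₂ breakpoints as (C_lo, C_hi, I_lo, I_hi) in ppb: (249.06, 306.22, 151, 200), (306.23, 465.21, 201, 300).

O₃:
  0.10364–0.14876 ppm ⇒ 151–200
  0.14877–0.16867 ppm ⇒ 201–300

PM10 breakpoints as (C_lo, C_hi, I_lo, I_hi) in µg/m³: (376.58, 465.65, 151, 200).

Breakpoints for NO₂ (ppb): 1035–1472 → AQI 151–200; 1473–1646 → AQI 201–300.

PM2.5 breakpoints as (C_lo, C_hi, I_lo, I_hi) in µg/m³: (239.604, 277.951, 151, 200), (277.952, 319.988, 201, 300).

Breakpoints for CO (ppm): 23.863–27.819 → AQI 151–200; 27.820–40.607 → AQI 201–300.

283

SO₂: row 306.23–465.21 (AQI 201–300). (300−201)·(437.87−306.23)/(465.21−306.23) + 201 = 99·131.64/158.98 + 201 ≈ 282.97 → 283.
O₃: 0.15361 ∈ [0.14877, 0.16867] ↔ index [201, 300].
201 + (0.15361−0.14877)·(300−201)/(0.16867−0.14877) = 201 + 0.00484·99/0.01990 ≈ 225.08, so AQI = 225.
PM10: row 376.58–465.65 (AQI 151–200). (200−151)·(456.61−376.58)/(465.65−376.58) + 151 = 49·80.03/89.07 + 151 ≈ 195.03 → 195.
NO₂: 1373 lies in 1035–1472, so I_lo=151, I_hi=200, C_lo=1035, C_hi=1472.
(200−151)/(1472−1035) × (1373−1035) + 151 = 49/437 × 338 + 151 ≈ 188.90 → 189.
PM2.5: 307.472 lies in 277.952–319.988, so I_lo=201, I_hi=300, C_lo=277.952, C_hi=319.988.
(300−201)/(319.988−277.952) × (307.472−277.952) + 201 = 99/42.036 × 29.520 + 201 ≈ 270.52 → 271.
CO 24.980: bracket 23.863–27.819 → index 151–200; slope 49/3.956, offset 1.117.
AQI = 151 + 49/3.956·1.117 ≈ 164.84 ⇒ 165.
Sub-indices: SO₂→283, O₃→225, PM10→195, NO₂→189, PM2.5→271, CO→165. Overall AQI = max = 283; dominant pollutant is SO₂.
AQI 283: Very Unhealthy.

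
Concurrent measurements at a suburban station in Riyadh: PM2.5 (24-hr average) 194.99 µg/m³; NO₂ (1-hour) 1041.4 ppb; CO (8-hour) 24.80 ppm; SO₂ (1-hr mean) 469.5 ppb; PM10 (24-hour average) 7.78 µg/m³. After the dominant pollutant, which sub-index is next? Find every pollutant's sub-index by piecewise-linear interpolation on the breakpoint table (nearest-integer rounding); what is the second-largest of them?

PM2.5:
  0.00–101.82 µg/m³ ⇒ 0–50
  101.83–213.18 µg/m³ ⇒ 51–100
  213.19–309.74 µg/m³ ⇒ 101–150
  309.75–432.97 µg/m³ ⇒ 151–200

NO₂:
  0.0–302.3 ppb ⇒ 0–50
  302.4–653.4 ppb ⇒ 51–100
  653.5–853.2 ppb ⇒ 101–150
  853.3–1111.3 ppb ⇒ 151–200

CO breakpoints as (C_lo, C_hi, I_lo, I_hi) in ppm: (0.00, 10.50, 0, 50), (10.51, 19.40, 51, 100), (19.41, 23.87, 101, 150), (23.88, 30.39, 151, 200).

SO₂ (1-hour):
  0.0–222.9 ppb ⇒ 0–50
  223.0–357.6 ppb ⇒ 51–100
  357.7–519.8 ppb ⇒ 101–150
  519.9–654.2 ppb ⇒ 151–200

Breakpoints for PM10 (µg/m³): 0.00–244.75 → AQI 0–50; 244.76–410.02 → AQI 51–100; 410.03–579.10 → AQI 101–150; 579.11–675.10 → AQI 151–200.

158

PM2.5: row 101.83–213.18 (AQI 51–100). (100−51)·(194.99−101.83)/(213.18−101.83) + 51 = 49·93.16/111.35 + 51 ≈ 92.00 → 92.
NO₂: 1041.4 ∈ [853.3, 1111.3] ↔ index [151, 200].
151 + (1041.4−853.3)·(200−151)/(1111.3−853.3) = 151 + 188.1·49/258.0 ≈ 186.72, so AQI = 187.
CO: row 23.88–30.39 (AQI 151–200). (200−151)·(24.80−23.88)/(30.39−23.88) + 151 = 49·0.92/6.51 + 151 ≈ 157.92 → 158.
SO₂: 469.5 lies in 357.7–519.8, so I_lo=101, I_hi=150, C_lo=357.7, C_hi=519.8.
(150−101)/(519.8−357.7) × (469.5−357.7) + 101 = 49/162.1 × 111.8 + 101 ≈ 134.80 → 135.
PM10: 7.78 ∈ [0.00, 244.75] ↔ index [0, 50].
0 + (7.78−0.00)·(50−0)/(244.75−0.00) = 0 + 7.78·50/244.75 ≈ 1.59, so AQI = 2.
Sub-indices: PM2.5→92, NO₂→187, CO→158, SO₂→135, PM10→2. Ranked high→low: 187, 158, 135, 92, 2. Second-highest sub-index = 158.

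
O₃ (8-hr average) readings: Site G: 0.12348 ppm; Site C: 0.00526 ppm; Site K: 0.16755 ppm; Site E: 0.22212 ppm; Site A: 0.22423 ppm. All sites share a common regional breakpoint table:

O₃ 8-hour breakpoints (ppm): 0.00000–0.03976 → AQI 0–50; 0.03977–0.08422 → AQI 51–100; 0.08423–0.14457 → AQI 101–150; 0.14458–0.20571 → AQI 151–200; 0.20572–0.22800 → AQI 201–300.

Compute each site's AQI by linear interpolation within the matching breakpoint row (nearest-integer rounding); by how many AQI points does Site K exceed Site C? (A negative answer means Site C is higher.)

Site G: 0.12348 ∈ [0.08423, 0.14457] ↔ index [101, 150].
101 + (0.12348−0.08423)·(150−101)/(0.14457−0.08423) = 101 + 0.03925·49/0.06034 ≈ 132.87, so AQI = 133.
Site C 0.00526: bracket 0.00000–0.03976 → index 0–50; slope 50/0.03976, offset 0.00526.
AQI = 0 + 50/0.03976·0.00526 ≈ 6.61 ⇒ 7.
Site K: row 0.14458–0.20571 (AQI 151–200). (200−151)·(0.16755−0.14458)/(0.20571−0.14458) + 151 = 49·0.02297/0.06113 + 151 ≈ 169.41 → 169.
Site E: 0.22212 lies in 0.20572–0.22800, so I_lo=201, I_hi=300, C_lo=0.20572, C_hi=0.22800.
(300−201)/(0.22800−0.20572) × (0.22212−0.20572) + 201 = 99/0.02228 × 0.01640 + 201 ≈ 273.87 → 274.
Site A: 0.22423 lies in 0.20572–0.22800, so I_lo=201, I_hi=300, C_lo=0.20572, C_hi=0.22800.
(300−201)/(0.22800−0.20572) × (0.22423−0.20572) + 201 = 99/0.02228 × 0.01851 + 201 ≈ 283.25 → 283.
AQIs: Site G=133, Site C=7, Site K=169, Site E=274, Site A=283. Site K (169) − Site C (7) = 162.

162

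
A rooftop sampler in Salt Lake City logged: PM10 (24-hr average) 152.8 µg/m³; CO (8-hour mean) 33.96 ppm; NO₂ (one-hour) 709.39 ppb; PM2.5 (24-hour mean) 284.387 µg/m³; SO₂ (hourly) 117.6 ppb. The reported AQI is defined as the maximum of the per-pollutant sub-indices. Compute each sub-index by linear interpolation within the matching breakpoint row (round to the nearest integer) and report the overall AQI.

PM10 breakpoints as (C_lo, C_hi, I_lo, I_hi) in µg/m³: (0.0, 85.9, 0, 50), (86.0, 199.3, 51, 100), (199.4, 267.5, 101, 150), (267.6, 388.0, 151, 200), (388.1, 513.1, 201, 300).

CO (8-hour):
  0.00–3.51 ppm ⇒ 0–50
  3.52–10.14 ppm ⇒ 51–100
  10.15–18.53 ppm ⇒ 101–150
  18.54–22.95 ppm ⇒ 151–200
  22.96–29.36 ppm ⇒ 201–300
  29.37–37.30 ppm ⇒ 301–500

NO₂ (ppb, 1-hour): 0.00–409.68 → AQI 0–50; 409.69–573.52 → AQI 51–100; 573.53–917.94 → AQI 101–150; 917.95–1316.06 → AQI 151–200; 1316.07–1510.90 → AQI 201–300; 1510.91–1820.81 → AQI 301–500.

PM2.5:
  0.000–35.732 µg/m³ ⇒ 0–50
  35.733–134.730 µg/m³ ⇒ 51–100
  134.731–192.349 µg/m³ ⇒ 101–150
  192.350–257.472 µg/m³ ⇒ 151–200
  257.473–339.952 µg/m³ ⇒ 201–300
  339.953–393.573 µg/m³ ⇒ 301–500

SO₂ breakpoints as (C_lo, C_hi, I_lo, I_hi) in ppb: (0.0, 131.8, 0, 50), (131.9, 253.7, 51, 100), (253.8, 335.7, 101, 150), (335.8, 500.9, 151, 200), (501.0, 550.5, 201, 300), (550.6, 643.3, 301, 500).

416

PM10: row 86.0–199.3 (AQI 51–100). (100−51)·(152.8−86.0)/(199.3−86.0) + 51 = 49·66.8/113.3 + 51 ≈ 79.89 → 80.
CO: row 29.37–37.30 (AQI 301–500). (500−301)·(33.96−29.37)/(37.30−29.37) + 301 = 199·4.59/7.93 + 301 ≈ 416.18 → 416.
NO₂ 709.39: bracket 573.53–917.94 → index 101–150; slope 49/344.41, offset 135.86.
AQI = 101 + 49/344.41·135.86 ≈ 120.33 ⇒ 120.
PM2.5: row 257.473–339.952 (AQI 201–300). (300−201)·(284.387−257.473)/(339.952−257.473) + 201 = 99·26.914/82.479 + 201 ≈ 233.31 → 233.
SO₂: row 0.0–131.8 (AQI 0–50). (50−0)·(117.6−0.0)/(131.8−0.0) + 0 = 50·117.6/131.8 + 0 ≈ 44.61 → 45.
Sub-indices: PM10→80, CO→416, NO₂→120, PM2.5→233, SO₂→45. Overall AQI = max = 416; dominant pollutant is CO.
AQI 416: Hazardous.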